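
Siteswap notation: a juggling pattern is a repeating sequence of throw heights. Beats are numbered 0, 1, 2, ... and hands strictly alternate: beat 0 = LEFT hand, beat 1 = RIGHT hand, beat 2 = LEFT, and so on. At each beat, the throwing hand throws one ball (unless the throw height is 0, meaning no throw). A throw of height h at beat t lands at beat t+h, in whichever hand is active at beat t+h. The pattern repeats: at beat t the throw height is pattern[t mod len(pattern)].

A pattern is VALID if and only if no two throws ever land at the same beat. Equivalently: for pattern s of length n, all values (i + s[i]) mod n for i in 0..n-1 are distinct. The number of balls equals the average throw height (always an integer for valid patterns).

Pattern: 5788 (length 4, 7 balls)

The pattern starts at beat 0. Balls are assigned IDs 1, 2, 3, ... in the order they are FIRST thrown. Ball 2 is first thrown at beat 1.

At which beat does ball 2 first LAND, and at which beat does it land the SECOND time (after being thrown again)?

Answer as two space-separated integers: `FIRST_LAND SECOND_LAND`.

Answer: 8 13

Derivation:
Beat 0 (L): throw ball1 h=5 -> lands@5:R; in-air after throw: [b1@5:R]
Beat 1 (R): throw ball2 h=7 -> lands@8:L; in-air after throw: [b1@5:R b2@8:L]
Beat 2 (L): throw ball3 h=8 -> lands@10:L; in-air after throw: [b1@5:R b2@8:L b3@10:L]
Beat 3 (R): throw ball4 h=8 -> lands@11:R; in-air after throw: [b1@5:R b2@8:L b3@10:L b4@11:R]
Beat 4 (L): throw ball5 h=5 -> lands@9:R; in-air after throw: [b1@5:R b2@8:L b5@9:R b3@10:L b4@11:R]
Beat 5 (R): throw ball1 h=7 -> lands@12:L; in-air after throw: [b2@8:L b5@9:R b3@10:L b4@11:R b1@12:L]
Beat 6 (L): throw ball6 h=8 -> lands@14:L; in-air after throw: [b2@8:L b5@9:R b3@10:L b4@11:R b1@12:L b6@14:L]
Beat 7 (R): throw ball7 h=8 -> lands@15:R; in-air after throw: [b2@8:L b5@9:R b3@10:L b4@11:R b1@12:L b6@14:L b7@15:R]
Beat 8 (L): throw ball2 h=5 -> lands@13:R; in-air after throw: [b5@9:R b3@10:L b4@11:R b1@12:L b2@13:R b6@14:L b7@15:R]
Beat 9 (R): throw ball5 h=7 -> lands@16:L; in-air after throw: [b3@10:L b4@11:R b1@12:L b2@13:R b6@14:L b7@15:R b5@16:L]
Beat 10 (L): throw ball3 h=8 -> lands@18:L; in-air after throw: [b4@11:R b1@12:L b2@13:R b6@14:L b7@15:R b5@16:L b3@18:L]
Beat 11 (R): throw ball4 h=8 -> lands@19:R; in-air after throw: [b1@12:L b2@13:R b6@14:L b7@15:R b5@16:L b3@18:L b4@19:R]
Beat 12 (L): throw ball1 h=5 -> lands@17:R; in-air after throw: [b2@13:R b6@14:L b7@15:R b5@16:L b1@17:R b3@18:L b4@19:R]
Beat 13 (R): throw ball2 h=7 -> lands@20:L; in-air after throw: [b6@14:L b7@15:R b5@16:L b1@17:R b3@18:L b4@19:R b2@20:L]
Ball 2: thrown@1 h=7 -> first land @8; rethrown@8 h=5 -> second land @13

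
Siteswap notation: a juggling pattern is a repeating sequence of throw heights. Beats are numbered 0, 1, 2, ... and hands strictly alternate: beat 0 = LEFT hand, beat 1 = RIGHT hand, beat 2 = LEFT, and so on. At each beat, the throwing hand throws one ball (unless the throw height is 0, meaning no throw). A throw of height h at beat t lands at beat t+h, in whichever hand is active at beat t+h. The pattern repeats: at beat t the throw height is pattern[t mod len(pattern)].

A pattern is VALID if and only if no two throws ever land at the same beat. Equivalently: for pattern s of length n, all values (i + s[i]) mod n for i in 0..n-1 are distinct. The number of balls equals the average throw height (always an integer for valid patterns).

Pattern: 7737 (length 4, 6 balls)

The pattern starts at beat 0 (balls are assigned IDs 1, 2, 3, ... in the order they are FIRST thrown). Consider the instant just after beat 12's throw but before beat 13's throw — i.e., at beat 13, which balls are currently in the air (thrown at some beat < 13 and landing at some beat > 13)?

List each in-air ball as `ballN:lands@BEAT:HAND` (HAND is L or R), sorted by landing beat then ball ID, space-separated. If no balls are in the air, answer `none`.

Beat 0 (L): throw ball1 h=7 -> lands@7:R; in-air after throw: [b1@7:R]
Beat 1 (R): throw ball2 h=7 -> lands@8:L; in-air after throw: [b1@7:R b2@8:L]
Beat 2 (L): throw ball3 h=3 -> lands@5:R; in-air after throw: [b3@5:R b1@7:R b2@8:L]
Beat 3 (R): throw ball4 h=7 -> lands@10:L; in-air after throw: [b3@5:R b1@7:R b2@8:L b4@10:L]
Beat 4 (L): throw ball5 h=7 -> lands@11:R; in-air after throw: [b3@5:R b1@7:R b2@8:L b4@10:L b5@11:R]
Beat 5 (R): throw ball3 h=7 -> lands@12:L; in-air after throw: [b1@7:R b2@8:L b4@10:L b5@11:R b3@12:L]
Beat 6 (L): throw ball6 h=3 -> lands@9:R; in-air after throw: [b1@7:R b2@8:L b6@9:R b4@10:L b5@11:R b3@12:L]
Beat 7 (R): throw ball1 h=7 -> lands@14:L; in-air after throw: [b2@8:L b6@9:R b4@10:L b5@11:R b3@12:L b1@14:L]
Beat 8 (L): throw ball2 h=7 -> lands@15:R; in-air after throw: [b6@9:R b4@10:L b5@11:R b3@12:L b1@14:L b2@15:R]
Beat 9 (R): throw ball6 h=7 -> lands@16:L; in-air after throw: [b4@10:L b5@11:R b3@12:L b1@14:L b2@15:R b6@16:L]
Beat 10 (L): throw ball4 h=3 -> lands@13:R; in-air after throw: [b5@11:R b3@12:L b4@13:R b1@14:L b2@15:R b6@16:L]
Beat 11 (R): throw ball5 h=7 -> lands@18:L; in-air after throw: [b3@12:L b4@13:R b1@14:L b2@15:R b6@16:L b5@18:L]
Beat 12 (L): throw ball3 h=7 -> lands@19:R; in-air after throw: [b4@13:R b1@14:L b2@15:R b6@16:L b5@18:L b3@19:R]
Beat 13 (R): throw ball4 h=7 -> lands@20:L; in-air after throw: [b1@14:L b2@15:R b6@16:L b5@18:L b3@19:R b4@20:L]

Answer: ball1:lands@14:L ball2:lands@15:R ball6:lands@16:L ball5:lands@18:L ball3:lands@19:R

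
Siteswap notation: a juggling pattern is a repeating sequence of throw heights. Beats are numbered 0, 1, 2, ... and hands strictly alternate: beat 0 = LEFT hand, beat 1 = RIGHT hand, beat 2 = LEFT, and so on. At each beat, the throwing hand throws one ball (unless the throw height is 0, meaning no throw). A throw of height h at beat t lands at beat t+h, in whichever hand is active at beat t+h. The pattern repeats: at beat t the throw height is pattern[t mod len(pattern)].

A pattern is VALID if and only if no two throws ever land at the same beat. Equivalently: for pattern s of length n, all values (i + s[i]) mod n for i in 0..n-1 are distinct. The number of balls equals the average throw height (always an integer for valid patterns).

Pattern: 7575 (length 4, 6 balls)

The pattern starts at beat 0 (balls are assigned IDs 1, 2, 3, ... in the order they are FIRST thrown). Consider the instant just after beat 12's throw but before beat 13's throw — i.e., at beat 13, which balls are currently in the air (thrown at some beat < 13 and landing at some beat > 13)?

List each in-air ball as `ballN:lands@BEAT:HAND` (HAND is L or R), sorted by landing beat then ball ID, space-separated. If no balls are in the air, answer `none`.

Answer: ball3:lands@14:L ball4:lands@15:R ball5:lands@16:L ball6:lands@17:R ball1:lands@19:R

Derivation:
Beat 0 (L): throw ball1 h=7 -> lands@7:R; in-air after throw: [b1@7:R]
Beat 1 (R): throw ball2 h=5 -> lands@6:L; in-air after throw: [b2@6:L b1@7:R]
Beat 2 (L): throw ball3 h=7 -> lands@9:R; in-air after throw: [b2@6:L b1@7:R b3@9:R]
Beat 3 (R): throw ball4 h=5 -> lands@8:L; in-air after throw: [b2@6:L b1@7:R b4@8:L b3@9:R]
Beat 4 (L): throw ball5 h=7 -> lands@11:R; in-air after throw: [b2@6:L b1@7:R b4@8:L b3@9:R b5@11:R]
Beat 5 (R): throw ball6 h=5 -> lands@10:L; in-air after throw: [b2@6:L b1@7:R b4@8:L b3@9:R b6@10:L b5@11:R]
Beat 6 (L): throw ball2 h=7 -> lands@13:R; in-air after throw: [b1@7:R b4@8:L b3@9:R b6@10:L b5@11:R b2@13:R]
Beat 7 (R): throw ball1 h=5 -> lands@12:L; in-air after throw: [b4@8:L b3@9:R b6@10:L b5@11:R b1@12:L b2@13:R]
Beat 8 (L): throw ball4 h=7 -> lands@15:R; in-air after throw: [b3@9:R b6@10:L b5@11:R b1@12:L b2@13:R b4@15:R]
Beat 9 (R): throw ball3 h=5 -> lands@14:L; in-air after throw: [b6@10:L b5@11:R b1@12:L b2@13:R b3@14:L b4@15:R]
Beat 10 (L): throw ball6 h=7 -> lands@17:R; in-air after throw: [b5@11:R b1@12:L b2@13:R b3@14:L b4@15:R b6@17:R]
Beat 11 (R): throw ball5 h=5 -> lands@16:L; in-air after throw: [b1@12:L b2@13:R b3@14:L b4@15:R b5@16:L b6@17:R]
Beat 12 (L): throw ball1 h=7 -> lands@19:R; in-air after throw: [b2@13:R b3@14:L b4@15:R b5@16:L b6@17:R b1@19:R]
Beat 13 (R): throw ball2 h=5 -> lands@18:L; in-air after throw: [b3@14:L b4@15:R b5@16:L b6@17:R b2@18:L b1@19:R]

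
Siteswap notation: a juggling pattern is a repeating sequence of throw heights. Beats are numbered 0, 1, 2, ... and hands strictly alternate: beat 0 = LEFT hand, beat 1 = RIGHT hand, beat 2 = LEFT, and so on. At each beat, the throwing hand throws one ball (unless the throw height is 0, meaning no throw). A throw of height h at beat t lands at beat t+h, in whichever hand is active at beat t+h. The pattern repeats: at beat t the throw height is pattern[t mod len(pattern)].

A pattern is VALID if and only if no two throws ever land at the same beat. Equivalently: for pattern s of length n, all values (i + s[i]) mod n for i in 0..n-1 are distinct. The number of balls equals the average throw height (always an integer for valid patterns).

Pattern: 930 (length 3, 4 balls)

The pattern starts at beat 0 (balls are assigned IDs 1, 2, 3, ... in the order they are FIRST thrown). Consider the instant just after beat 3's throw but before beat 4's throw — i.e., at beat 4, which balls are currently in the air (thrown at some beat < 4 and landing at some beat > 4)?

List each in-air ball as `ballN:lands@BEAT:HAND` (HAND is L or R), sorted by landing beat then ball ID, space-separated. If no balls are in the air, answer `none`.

Beat 0 (L): throw ball1 h=9 -> lands@9:R; in-air after throw: [b1@9:R]
Beat 1 (R): throw ball2 h=3 -> lands@4:L; in-air after throw: [b2@4:L b1@9:R]
Beat 3 (R): throw ball3 h=9 -> lands@12:L; in-air after throw: [b2@4:L b1@9:R b3@12:L]
Beat 4 (L): throw ball2 h=3 -> lands@7:R; in-air after throw: [b2@7:R b1@9:R b3@12:L]

Answer: ball1:lands@9:R ball3:lands@12:L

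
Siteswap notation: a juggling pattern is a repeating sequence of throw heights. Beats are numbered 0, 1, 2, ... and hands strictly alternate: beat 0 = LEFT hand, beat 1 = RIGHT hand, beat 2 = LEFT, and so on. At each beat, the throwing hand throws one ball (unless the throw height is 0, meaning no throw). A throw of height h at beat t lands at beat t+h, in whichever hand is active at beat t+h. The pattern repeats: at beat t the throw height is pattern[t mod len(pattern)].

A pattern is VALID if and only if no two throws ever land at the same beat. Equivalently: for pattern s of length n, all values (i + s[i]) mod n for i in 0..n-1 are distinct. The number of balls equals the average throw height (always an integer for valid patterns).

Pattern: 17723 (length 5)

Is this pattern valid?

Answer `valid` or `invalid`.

i=0: (i + s[i]) mod n = (0 + 1) mod 5 = 1
i=1: (i + s[i]) mod n = (1 + 7) mod 5 = 3
i=2: (i + s[i]) mod n = (2 + 7) mod 5 = 4
i=3: (i + s[i]) mod n = (3 + 2) mod 5 = 0
i=4: (i + s[i]) mod n = (4 + 3) mod 5 = 2
Residues: [1, 3, 4, 0, 2], distinct: True

Answer: valid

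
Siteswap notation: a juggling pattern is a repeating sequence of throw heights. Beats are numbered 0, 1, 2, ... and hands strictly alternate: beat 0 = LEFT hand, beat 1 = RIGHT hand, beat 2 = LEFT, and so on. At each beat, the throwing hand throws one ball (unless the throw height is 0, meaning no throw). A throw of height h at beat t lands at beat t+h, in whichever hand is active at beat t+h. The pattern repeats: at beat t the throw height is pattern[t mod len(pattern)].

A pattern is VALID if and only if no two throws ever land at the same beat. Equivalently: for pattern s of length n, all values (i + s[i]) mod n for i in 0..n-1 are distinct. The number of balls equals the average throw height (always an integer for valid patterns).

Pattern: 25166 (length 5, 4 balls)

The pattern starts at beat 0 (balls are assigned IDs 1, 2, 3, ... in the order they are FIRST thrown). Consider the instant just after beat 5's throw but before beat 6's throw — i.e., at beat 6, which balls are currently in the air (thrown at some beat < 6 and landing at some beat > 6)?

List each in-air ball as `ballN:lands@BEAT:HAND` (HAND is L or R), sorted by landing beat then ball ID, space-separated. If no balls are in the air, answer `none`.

Beat 0 (L): throw ball1 h=2 -> lands@2:L; in-air after throw: [b1@2:L]
Beat 1 (R): throw ball2 h=5 -> lands@6:L; in-air after throw: [b1@2:L b2@6:L]
Beat 2 (L): throw ball1 h=1 -> lands@3:R; in-air after throw: [b1@3:R b2@6:L]
Beat 3 (R): throw ball1 h=6 -> lands@9:R; in-air after throw: [b2@6:L b1@9:R]
Beat 4 (L): throw ball3 h=6 -> lands@10:L; in-air after throw: [b2@6:L b1@9:R b3@10:L]
Beat 5 (R): throw ball4 h=2 -> lands@7:R; in-air after throw: [b2@6:L b4@7:R b1@9:R b3@10:L]
Beat 6 (L): throw ball2 h=5 -> lands@11:R; in-air after throw: [b4@7:R b1@9:R b3@10:L b2@11:R]

Answer: ball4:lands@7:R ball1:lands@9:R ball3:lands@10:L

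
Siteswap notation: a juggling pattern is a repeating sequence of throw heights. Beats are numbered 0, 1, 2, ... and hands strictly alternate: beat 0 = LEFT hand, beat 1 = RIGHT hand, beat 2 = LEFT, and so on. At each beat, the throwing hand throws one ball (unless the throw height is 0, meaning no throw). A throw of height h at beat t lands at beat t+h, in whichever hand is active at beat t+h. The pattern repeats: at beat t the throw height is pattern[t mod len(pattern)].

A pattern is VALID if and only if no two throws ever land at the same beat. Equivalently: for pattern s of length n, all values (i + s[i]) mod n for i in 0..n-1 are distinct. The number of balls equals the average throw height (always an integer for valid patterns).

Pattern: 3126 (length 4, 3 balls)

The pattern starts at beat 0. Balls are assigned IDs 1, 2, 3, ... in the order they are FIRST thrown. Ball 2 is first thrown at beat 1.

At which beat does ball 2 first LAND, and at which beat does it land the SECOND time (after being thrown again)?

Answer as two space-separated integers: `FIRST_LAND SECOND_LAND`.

Answer: 2 4

Derivation:
Beat 0 (L): throw ball1 h=3 -> lands@3:R; in-air after throw: [b1@3:R]
Beat 1 (R): throw ball2 h=1 -> lands@2:L; in-air after throw: [b2@2:L b1@3:R]
Beat 2 (L): throw ball2 h=2 -> lands@4:L; in-air after throw: [b1@3:R b2@4:L]
Beat 3 (R): throw ball1 h=6 -> lands@9:R; in-air after throw: [b2@4:L b1@9:R]
Beat 4 (L): throw ball2 h=3 -> lands@7:R; in-air after throw: [b2@7:R b1@9:R]
Ball 2: thrown@1 h=1 -> first land @2; rethrown@2 h=2 -> second land @4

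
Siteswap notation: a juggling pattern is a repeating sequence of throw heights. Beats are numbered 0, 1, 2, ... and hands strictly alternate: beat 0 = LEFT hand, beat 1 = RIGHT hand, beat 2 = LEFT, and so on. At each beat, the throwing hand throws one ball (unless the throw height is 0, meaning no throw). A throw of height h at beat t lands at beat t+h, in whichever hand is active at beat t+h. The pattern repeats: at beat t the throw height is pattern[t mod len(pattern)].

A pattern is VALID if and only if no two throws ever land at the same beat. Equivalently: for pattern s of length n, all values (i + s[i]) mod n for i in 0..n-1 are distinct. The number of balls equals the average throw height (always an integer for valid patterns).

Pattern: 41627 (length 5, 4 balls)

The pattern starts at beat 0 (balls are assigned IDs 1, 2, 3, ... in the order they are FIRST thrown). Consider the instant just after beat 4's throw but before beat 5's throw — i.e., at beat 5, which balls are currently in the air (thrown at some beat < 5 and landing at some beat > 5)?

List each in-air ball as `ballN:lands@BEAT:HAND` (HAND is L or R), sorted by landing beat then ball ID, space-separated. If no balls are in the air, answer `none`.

Beat 0 (L): throw ball1 h=4 -> lands@4:L; in-air after throw: [b1@4:L]
Beat 1 (R): throw ball2 h=1 -> lands@2:L; in-air after throw: [b2@2:L b1@4:L]
Beat 2 (L): throw ball2 h=6 -> lands@8:L; in-air after throw: [b1@4:L b2@8:L]
Beat 3 (R): throw ball3 h=2 -> lands@5:R; in-air after throw: [b1@4:L b3@5:R b2@8:L]
Beat 4 (L): throw ball1 h=7 -> lands@11:R; in-air after throw: [b3@5:R b2@8:L b1@11:R]
Beat 5 (R): throw ball3 h=4 -> lands@9:R; in-air after throw: [b2@8:L b3@9:R b1@11:R]

Answer: ball2:lands@8:L ball1:lands@11:R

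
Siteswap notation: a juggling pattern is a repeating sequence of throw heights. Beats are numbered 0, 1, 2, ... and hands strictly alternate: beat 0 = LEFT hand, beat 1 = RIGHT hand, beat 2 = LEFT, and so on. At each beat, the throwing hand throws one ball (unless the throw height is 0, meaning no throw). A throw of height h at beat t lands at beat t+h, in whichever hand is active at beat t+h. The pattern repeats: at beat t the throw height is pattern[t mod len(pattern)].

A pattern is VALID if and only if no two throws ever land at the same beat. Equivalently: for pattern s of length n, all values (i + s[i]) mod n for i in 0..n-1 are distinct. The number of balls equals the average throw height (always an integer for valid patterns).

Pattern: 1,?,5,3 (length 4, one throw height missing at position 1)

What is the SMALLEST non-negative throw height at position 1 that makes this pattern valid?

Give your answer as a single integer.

Answer: 3

Derivation:
i=0: (0 + 1) mod 4 = 1
i=1: s[i]=? (unknown)
i=2: (2 + 5) mod 4 = 3
i=3: (3 + 3) mod 4 = 2
Known residues: [1, 2, 3]; need a permutation of 0..3, so missing residue r = 0
Need (1 + s) mod 4 = 0; smallest s = (0 - 1) mod 4 = 3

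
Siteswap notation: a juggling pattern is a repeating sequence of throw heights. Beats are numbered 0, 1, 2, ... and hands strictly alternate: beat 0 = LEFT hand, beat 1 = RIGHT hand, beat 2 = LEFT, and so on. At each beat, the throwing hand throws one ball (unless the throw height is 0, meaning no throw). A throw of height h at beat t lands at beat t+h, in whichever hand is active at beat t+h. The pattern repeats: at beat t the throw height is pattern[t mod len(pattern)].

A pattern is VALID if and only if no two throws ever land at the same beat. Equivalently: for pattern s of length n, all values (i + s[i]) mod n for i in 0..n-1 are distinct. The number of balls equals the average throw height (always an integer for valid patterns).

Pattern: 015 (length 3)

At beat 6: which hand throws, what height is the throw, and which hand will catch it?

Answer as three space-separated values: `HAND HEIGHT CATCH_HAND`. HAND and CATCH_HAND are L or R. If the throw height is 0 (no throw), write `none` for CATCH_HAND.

Answer: L 0 none

Derivation:
Beat 6: 6 mod 2 = 0, so hand = L
Throw height = pattern[6 mod 3] = pattern[0] = 0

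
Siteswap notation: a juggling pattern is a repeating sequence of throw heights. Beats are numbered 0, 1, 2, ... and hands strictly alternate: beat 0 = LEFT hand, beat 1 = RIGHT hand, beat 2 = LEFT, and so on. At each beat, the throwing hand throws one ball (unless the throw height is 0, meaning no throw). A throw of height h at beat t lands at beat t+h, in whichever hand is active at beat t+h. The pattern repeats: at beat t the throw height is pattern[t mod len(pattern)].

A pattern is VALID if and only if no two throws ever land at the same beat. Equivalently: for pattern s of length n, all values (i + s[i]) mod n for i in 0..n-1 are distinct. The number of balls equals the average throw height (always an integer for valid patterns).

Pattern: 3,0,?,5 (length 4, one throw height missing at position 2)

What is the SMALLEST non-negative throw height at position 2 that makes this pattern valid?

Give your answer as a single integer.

i=0: (0 + 3) mod 4 = 3
i=1: (1 + 0) mod 4 = 1
i=2: s[i]=? (unknown)
i=3: (3 + 5) mod 4 = 0
Known residues: [0, 1, 3]; need a permutation of 0..3, so missing residue r = 2
Need (2 + s) mod 4 = 2; smallest s = (2 - 2) mod 4 = 0

Answer: 0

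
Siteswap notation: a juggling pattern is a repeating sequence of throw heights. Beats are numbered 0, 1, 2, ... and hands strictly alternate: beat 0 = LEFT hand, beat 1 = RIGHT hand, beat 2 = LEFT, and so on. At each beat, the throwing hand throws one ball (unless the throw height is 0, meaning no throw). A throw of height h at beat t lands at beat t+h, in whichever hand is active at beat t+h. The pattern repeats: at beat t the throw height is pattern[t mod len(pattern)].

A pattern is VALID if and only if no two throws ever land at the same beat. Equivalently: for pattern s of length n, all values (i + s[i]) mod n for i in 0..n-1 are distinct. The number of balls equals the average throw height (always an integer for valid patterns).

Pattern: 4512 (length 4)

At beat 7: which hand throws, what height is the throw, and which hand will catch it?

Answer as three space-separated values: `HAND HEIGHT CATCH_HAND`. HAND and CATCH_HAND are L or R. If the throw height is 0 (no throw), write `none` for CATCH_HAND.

Answer: R 2 R

Derivation:
Beat 7: 7 mod 2 = 1, so hand = R
Throw height = pattern[7 mod 4] = pattern[3] = 2
Lands at beat 7+2=9, 9 mod 2 = 1, so catch hand = R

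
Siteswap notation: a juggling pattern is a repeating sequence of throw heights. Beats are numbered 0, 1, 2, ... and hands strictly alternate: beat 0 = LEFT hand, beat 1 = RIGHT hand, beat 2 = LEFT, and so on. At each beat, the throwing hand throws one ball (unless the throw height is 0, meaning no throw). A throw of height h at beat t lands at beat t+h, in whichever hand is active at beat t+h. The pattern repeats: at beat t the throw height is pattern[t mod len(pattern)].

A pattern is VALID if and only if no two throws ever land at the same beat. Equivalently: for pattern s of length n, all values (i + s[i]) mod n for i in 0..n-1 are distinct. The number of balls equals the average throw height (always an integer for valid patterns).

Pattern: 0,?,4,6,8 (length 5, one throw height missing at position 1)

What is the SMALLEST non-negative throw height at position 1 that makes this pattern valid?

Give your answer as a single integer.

Answer: 2

Derivation:
i=0: (0 + 0) mod 5 = 0
i=1: s[i]=? (unknown)
i=2: (2 + 4) mod 5 = 1
i=3: (3 + 6) mod 5 = 4
i=4: (4 + 8) mod 5 = 2
Known residues: [0, 1, 2, 4]; need a permutation of 0..4, so missing residue r = 3
Need (1 + s) mod 5 = 3; smallest s = (3 - 1) mod 5 = 2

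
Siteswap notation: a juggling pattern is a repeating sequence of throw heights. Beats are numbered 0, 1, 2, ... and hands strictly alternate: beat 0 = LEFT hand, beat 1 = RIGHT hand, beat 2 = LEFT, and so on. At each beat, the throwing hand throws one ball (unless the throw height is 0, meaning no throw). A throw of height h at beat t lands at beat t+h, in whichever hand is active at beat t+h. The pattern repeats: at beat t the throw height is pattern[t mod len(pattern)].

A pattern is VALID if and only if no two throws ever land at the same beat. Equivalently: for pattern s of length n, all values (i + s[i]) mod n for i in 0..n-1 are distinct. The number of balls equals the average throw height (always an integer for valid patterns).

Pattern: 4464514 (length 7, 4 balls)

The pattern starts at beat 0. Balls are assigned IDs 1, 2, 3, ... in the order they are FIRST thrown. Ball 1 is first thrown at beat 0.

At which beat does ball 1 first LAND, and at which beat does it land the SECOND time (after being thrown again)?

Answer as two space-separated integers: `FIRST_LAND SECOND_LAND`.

Beat 0 (L): throw ball1 h=4 -> lands@4:L; in-air after throw: [b1@4:L]
Beat 1 (R): throw ball2 h=4 -> lands@5:R; in-air after throw: [b1@4:L b2@5:R]
Beat 2 (L): throw ball3 h=6 -> lands@8:L; in-air after throw: [b1@4:L b2@5:R b3@8:L]
Beat 3 (R): throw ball4 h=4 -> lands@7:R; in-air after throw: [b1@4:L b2@5:R b4@7:R b3@8:L]
Beat 4 (L): throw ball1 h=5 -> lands@9:R; in-air after throw: [b2@5:R b4@7:R b3@8:L b1@9:R]
Beat 5 (R): throw ball2 h=1 -> lands@6:L; in-air after throw: [b2@6:L b4@7:R b3@8:L b1@9:R]
Beat 6 (L): throw ball2 h=4 -> lands@10:L; in-air after throw: [b4@7:R b3@8:L b1@9:R b2@10:L]
Beat 7 (R): throw ball4 h=4 -> lands@11:R; in-air after throw: [b3@8:L b1@9:R b2@10:L b4@11:R]
Beat 8 (L): throw ball3 h=4 -> lands@12:L; in-air after throw: [b1@9:R b2@10:L b4@11:R b3@12:L]
Beat 9 (R): throw ball1 h=6 -> lands@15:R; in-air after throw: [b2@10:L b4@11:R b3@12:L b1@15:R]
Ball 1: thrown@0 h=4 -> first land @4; rethrown@4 h=5 -> second land @9

Answer: 4 9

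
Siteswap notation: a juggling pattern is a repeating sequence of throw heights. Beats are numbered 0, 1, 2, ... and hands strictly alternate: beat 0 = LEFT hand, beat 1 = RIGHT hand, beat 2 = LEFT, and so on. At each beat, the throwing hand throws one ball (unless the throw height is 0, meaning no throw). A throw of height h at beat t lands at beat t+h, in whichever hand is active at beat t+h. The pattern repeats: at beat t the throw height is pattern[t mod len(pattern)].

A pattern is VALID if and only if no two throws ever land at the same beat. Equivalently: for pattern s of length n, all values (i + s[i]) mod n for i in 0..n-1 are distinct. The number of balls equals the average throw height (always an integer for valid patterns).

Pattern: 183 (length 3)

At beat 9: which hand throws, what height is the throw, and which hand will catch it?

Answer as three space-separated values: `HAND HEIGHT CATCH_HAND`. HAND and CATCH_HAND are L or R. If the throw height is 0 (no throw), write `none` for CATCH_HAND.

Beat 9: 9 mod 2 = 1, so hand = R
Throw height = pattern[9 mod 3] = pattern[0] = 1
Lands at beat 9+1=10, 10 mod 2 = 0, so catch hand = L

Answer: R 1 L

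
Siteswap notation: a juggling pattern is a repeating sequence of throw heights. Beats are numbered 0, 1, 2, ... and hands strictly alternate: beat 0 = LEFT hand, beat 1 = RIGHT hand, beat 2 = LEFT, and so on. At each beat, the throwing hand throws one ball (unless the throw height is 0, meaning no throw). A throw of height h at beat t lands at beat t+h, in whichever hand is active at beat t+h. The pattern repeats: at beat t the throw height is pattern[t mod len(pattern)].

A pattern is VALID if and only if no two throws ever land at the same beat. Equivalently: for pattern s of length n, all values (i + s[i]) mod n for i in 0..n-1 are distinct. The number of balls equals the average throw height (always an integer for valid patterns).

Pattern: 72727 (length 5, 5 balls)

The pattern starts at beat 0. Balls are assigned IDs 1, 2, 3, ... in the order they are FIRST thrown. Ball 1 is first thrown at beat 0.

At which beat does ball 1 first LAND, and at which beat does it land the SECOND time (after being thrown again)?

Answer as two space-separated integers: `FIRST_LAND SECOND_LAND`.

Beat 0 (L): throw ball1 h=7 -> lands@7:R; in-air after throw: [b1@7:R]
Beat 1 (R): throw ball2 h=2 -> lands@3:R; in-air after throw: [b2@3:R b1@7:R]
Beat 2 (L): throw ball3 h=7 -> lands@9:R; in-air after throw: [b2@3:R b1@7:R b3@9:R]
Beat 3 (R): throw ball2 h=2 -> lands@5:R; in-air after throw: [b2@5:R b1@7:R b3@9:R]
Beat 4 (L): throw ball4 h=7 -> lands@11:R; in-air after throw: [b2@5:R b1@7:R b3@9:R b4@11:R]
Beat 5 (R): throw ball2 h=7 -> lands@12:L; in-air after throw: [b1@7:R b3@9:R b4@11:R b2@12:L]
Beat 6 (L): throw ball5 h=2 -> lands@8:L; in-air after throw: [b1@7:R b5@8:L b3@9:R b4@11:R b2@12:L]
Beat 7 (R): throw ball1 h=7 -> lands@14:L; in-air after throw: [b5@8:L b3@9:R b4@11:R b2@12:L b1@14:L]
Beat 8 (L): throw ball5 h=2 -> lands@10:L; in-air after throw: [b3@9:R b5@10:L b4@11:R b2@12:L b1@14:L]
Beat 9 (R): throw ball3 h=7 -> lands@16:L; in-air after throw: [b5@10:L b4@11:R b2@12:L b1@14:L b3@16:L]
Beat 10 (L): throw ball5 h=7 -> lands@17:R; in-air after throw: [b4@11:R b2@12:L b1@14:L b3@16:L b5@17:R]
Beat 11 (R): throw ball4 h=2 -> lands@13:R; in-air after throw: [b2@12:L b4@13:R b1@14:L b3@16:L b5@17:R]
Beat 12 (L): throw ball2 h=7 -> lands@19:R; in-air after throw: [b4@13:R b1@14:L b3@16:L b5@17:R b2@19:R]
Beat 13 (R): throw ball4 h=2 -> lands@15:R; in-air after throw: [b1@14:L b4@15:R b3@16:L b5@17:R b2@19:R]
Beat 14 (L): throw ball1 h=7 -> lands@21:R; in-air after throw: [b4@15:R b3@16:L b5@17:R b2@19:R b1@21:R]
Ball 1: thrown@0 h=7 -> first land @7; rethrown@7 h=7 -> second land @14

Answer: 7 14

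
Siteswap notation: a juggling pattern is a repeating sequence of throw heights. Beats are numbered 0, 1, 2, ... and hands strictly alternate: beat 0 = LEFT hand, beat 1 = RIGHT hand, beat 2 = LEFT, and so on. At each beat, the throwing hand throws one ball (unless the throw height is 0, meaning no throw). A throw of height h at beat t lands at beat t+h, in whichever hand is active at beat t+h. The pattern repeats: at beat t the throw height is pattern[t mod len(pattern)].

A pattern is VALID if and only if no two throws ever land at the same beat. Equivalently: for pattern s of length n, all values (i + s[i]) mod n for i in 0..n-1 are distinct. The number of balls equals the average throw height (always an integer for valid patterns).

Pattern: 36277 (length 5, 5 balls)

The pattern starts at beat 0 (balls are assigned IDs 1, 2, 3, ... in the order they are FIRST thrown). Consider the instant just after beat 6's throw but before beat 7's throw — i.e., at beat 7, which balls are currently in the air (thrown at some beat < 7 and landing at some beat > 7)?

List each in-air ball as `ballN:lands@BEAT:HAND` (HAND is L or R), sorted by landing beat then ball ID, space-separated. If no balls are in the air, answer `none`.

Beat 0 (L): throw ball1 h=3 -> lands@3:R; in-air after throw: [b1@3:R]
Beat 1 (R): throw ball2 h=6 -> lands@7:R; in-air after throw: [b1@3:R b2@7:R]
Beat 2 (L): throw ball3 h=2 -> lands@4:L; in-air after throw: [b1@3:R b3@4:L b2@7:R]
Beat 3 (R): throw ball1 h=7 -> lands@10:L; in-air after throw: [b3@4:L b2@7:R b1@10:L]
Beat 4 (L): throw ball3 h=7 -> lands@11:R; in-air after throw: [b2@7:R b1@10:L b3@11:R]
Beat 5 (R): throw ball4 h=3 -> lands@8:L; in-air after throw: [b2@7:R b4@8:L b1@10:L b3@11:R]
Beat 6 (L): throw ball5 h=6 -> lands@12:L; in-air after throw: [b2@7:R b4@8:L b1@10:L b3@11:R b5@12:L]
Beat 7 (R): throw ball2 h=2 -> lands@9:R; in-air after throw: [b4@8:L b2@9:R b1@10:L b3@11:R b5@12:L]

Answer: ball4:lands@8:L ball1:lands@10:L ball3:lands@11:R ball5:lands@12:L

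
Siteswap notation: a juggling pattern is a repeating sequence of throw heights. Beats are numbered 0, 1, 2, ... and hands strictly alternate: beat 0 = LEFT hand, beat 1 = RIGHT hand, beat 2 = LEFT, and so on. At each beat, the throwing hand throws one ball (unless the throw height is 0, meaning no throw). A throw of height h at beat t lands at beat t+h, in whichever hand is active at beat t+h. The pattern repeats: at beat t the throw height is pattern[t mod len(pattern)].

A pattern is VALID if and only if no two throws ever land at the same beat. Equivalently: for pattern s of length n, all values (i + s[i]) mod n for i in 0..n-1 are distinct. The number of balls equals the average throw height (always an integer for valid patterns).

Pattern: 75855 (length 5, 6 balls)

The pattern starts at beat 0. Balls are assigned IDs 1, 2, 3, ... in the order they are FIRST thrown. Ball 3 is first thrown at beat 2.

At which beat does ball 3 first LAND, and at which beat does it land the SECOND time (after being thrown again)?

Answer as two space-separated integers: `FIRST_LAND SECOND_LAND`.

Answer: 10 17

Derivation:
Beat 0 (L): throw ball1 h=7 -> lands@7:R; in-air after throw: [b1@7:R]
Beat 1 (R): throw ball2 h=5 -> lands@6:L; in-air after throw: [b2@6:L b1@7:R]
Beat 2 (L): throw ball3 h=8 -> lands@10:L; in-air after throw: [b2@6:L b1@7:R b3@10:L]
Beat 3 (R): throw ball4 h=5 -> lands@8:L; in-air after throw: [b2@6:L b1@7:R b4@8:L b3@10:L]
Beat 4 (L): throw ball5 h=5 -> lands@9:R; in-air after throw: [b2@6:L b1@7:R b4@8:L b5@9:R b3@10:L]
Beat 5 (R): throw ball6 h=7 -> lands@12:L; in-air after throw: [b2@6:L b1@7:R b4@8:L b5@9:R b3@10:L b6@12:L]
Beat 6 (L): throw ball2 h=5 -> lands@11:R; in-air after throw: [b1@7:R b4@8:L b5@9:R b3@10:L b2@11:R b6@12:L]
Beat 7 (R): throw ball1 h=8 -> lands@15:R; in-air after throw: [b4@8:L b5@9:R b3@10:L b2@11:R b6@12:L b1@15:R]
Beat 8 (L): throw ball4 h=5 -> lands@13:R; in-air after throw: [b5@9:R b3@10:L b2@11:R b6@12:L b4@13:R b1@15:R]
Beat 9 (R): throw ball5 h=5 -> lands@14:L; in-air after throw: [b3@10:L b2@11:R b6@12:L b4@13:R b5@14:L b1@15:R]
Beat 10 (L): throw ball3 h=7 -> lands@17:R; in-air after throw: [b2@11:R b6@12:L b4@13:R b5@14:L b1@15:R b3@17:R]
Beat 11 (R): throw ball2 h=5 -> lands@16:L; in-air after throw: [b6@12:L b4@13:R b5@14:L b1@15:R b2@16:L b3@17:R]
Beat 12 (L): throw ball6 h=8 -> lands@20:L; in-air after throw: [b4@13:R b5@14:L b1@15:R b2@16:L b3@17:R b6@20:L]
Beat 13 (R): throw ball4 h=5 -> lands@18:L; in-air after throw: [b5@14:L b1@15:R b2@16:L b3@17:R b4@18:L b6@20:L]
Beat 14 (L): throw ball5 h=5 -> lands@19:R; in-air after throw: [b1@15:R b2@16:L b3@17:R b4@18:L b5@19:R b6@20:L]
Beat 15 (R): throw ball1 h=7 -> lands@22:L; in-air after throw: [b2@16:L b3@17:R b4@18:L b5@19:R b6@20:L b1@22:L]
Beat 16 (L): throw ball2 h=5 -> lands@21:R; in-air after throw: [b3@17:R b4@18:L b5@19:R b6@20:L b2@21:R b1@22:L]
Beat 17 (R): throw ball3 h=8 -> lands@25:R; in-air after throw: [b4@18:L b5@19:R b6@20:L b2@21:R b1@22:L b3@25:R]
Ball 3: thrown@2 h=8 -> first land @10; rethrown@10 h=7 -> second land @17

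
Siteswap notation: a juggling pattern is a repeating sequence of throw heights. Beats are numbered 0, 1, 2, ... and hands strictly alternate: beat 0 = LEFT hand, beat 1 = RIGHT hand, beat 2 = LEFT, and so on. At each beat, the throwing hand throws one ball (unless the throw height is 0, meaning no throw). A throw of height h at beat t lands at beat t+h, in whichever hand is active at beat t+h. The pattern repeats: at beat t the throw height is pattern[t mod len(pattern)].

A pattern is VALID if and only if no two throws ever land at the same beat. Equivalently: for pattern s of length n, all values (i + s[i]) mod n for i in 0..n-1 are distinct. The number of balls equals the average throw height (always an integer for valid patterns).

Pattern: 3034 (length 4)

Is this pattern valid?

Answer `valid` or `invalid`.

Answer: invalid

Derivation:
i=0: (i + s[i]) mod n = (0 + 3) mod 4 = 3
i=1: (i + s[i]) mod n = (1 + 0) mod 4 = 1
i=2: (i + s[i]) mod n = (2 + 3) mod 4 = 1
i=3: (i + s[i]) mod n = (3 + 4) mod 4 = 3
Residues: [3, 1, 1, 3], distinct: False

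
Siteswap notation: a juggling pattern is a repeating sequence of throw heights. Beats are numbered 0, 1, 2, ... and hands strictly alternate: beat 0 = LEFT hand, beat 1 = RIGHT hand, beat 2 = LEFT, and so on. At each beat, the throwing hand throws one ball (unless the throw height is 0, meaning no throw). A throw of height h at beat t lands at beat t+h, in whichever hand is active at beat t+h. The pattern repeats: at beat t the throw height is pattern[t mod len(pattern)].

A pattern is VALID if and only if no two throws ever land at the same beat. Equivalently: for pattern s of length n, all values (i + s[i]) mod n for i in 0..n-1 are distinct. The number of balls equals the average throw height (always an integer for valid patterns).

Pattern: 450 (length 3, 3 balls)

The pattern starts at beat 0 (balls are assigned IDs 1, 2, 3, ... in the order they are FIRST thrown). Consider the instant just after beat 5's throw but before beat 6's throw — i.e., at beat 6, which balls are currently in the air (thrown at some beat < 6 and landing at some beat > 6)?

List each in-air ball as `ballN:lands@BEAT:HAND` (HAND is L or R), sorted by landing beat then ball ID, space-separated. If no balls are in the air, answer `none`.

Answer: ball3:lands@7:R ball1:lands@9:R

Derivation:
Beat 0 (L): throw ball1 h=4 -> lands@4:L; in-air after throw: [b1@4:L]
Beat 1 (R): throw ball2 h=5 -> lands@6:L; in-air after throw: [b1@4:L b2@6:L]
Beat 3 (R): throw ball3 h=4 -> lands@7:R; in-air after throw: [b1@4:L b2@6:L b3@7:R]
Beat 4 (L): throw ball1 h=5 -> lands@9:R; in-air after throw: [b2@6:L b3@7:R b1@9:R]
Beat 6 (L): throw ball2 h=4 -> lands@10:L; in-air after throw: [b3@7:R b1@9:R b2@10:L]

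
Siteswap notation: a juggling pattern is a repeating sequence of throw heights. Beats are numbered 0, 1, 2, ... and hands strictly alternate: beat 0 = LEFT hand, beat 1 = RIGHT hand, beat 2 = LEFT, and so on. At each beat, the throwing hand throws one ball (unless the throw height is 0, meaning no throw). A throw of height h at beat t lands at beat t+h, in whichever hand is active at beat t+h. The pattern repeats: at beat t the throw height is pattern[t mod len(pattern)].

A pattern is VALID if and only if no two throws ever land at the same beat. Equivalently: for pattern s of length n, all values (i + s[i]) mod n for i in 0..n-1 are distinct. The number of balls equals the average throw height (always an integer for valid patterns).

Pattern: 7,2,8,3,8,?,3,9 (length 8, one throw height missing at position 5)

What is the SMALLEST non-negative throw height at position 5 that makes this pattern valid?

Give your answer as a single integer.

Answer: 0

Derivation:
i=0: (0 + 7) mod 8 = 7
i=1: (1 + 2) mod 8 = 3
i=2: (2 + 8) mod 8 = 2
i=3: (3 + 3) mod 8 = 6
i=4: (4 + 8) mod 8 = 4
i=5: s[i]=? (unknown)
i=6: (6 + 3) mod 8 = 1
i=7: (7 + 9) mod 8 = 0
Known residues: [0, 1, 2, 3, 4, 6, 7]; need a permutation of 0..7, so missing residue r = 5
Need (5 + s) mod 8 = 5; smallest s = (5 - 5) mod 8 = 0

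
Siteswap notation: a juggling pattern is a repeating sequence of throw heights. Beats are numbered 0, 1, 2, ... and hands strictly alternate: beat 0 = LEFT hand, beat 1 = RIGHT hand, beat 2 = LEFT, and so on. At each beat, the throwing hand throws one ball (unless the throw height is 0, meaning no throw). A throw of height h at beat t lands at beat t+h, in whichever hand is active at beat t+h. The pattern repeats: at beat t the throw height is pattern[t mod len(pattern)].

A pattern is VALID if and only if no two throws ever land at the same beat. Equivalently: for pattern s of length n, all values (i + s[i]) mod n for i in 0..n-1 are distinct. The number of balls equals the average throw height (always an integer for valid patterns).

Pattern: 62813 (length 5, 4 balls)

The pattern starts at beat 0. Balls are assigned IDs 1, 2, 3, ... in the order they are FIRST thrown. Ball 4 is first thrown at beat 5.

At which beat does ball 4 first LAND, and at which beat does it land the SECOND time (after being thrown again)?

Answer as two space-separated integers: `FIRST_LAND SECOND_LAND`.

Answer: 11 13

Derivation:
Beat 0 (L): throw ball1 h=6 -> lands@6:L; in-air after throw: [b1@6:L]
Beat 1 (R): throw ball2 h=2 -> lands@3:R; in-air after throw: [b2@3:R b1@6:L]
Beat 2 (L): throw ball3 h=8 -> lands@10:L; in-air after throw: [b2@3:R b1@6:L b3@10:L]
Beat 3 (R): throw ball2 h=1 -> lands@4:L; in-air after throw: [b2@4:L b1@6:L b3@10:L]
Beat 4 (L): throw ball2 h=3 -> lands@7:R; in-air after throw: [b1@6:L b2@7:R b3@10:L]
Beat 5 (R): throw ball4 h=6 -> lands@11:R; in-air after throw: [b1@6:L b2@7:R b3@10:L b4@11:R]
Beat 6 (L): throw ball1 h=2 -> lands@8:L; in-air after throw: [b2@7:R b1@8:L b3@10:L b4@11:R]
Beat 7 (R): throw ball2 h=8 -> lands@15:R; in-air after throw: [b1@8:L b3@10:L b4@11:R b2@15:R]
Beat 8 (L): throw ball1 h=1 -> lands@9:R; in-air after throw: [b1@9:R b3@10:L b4@11:R b2@15:R]
Beat 9 (R): throw ball1 h=3 -> lands@12:L; in-air after throw: [b3@10:L b4@11:R b1@12:L b2@15:R]
Beat 10 (L): throw ball3 h=6 -> lands@16:L; in-air after throw: [b4@11:R b1@12:L b2@15:R b3@16:L]
Beat 11 (R): throw ball4 h=2 -> lands@13:R; in-air after throw: [b1@12:L b4@13:R b2@15:R b3@16:L]
Beat 12 (L): throw ball1 h=8 -> lands@20:L; in-air after throw: [b4@13:R b2@15:R b3@16:L b1@20:L]
Beat 13 (R): throw ball4 h=1 -> lands@14:L; in-air after throw: [b4@14:L b2@15:R b3@16:L b1@20:L]
Ball 4: thrown@5 h=6 -> first land @11; rethrown@11 h=2 -> second land @13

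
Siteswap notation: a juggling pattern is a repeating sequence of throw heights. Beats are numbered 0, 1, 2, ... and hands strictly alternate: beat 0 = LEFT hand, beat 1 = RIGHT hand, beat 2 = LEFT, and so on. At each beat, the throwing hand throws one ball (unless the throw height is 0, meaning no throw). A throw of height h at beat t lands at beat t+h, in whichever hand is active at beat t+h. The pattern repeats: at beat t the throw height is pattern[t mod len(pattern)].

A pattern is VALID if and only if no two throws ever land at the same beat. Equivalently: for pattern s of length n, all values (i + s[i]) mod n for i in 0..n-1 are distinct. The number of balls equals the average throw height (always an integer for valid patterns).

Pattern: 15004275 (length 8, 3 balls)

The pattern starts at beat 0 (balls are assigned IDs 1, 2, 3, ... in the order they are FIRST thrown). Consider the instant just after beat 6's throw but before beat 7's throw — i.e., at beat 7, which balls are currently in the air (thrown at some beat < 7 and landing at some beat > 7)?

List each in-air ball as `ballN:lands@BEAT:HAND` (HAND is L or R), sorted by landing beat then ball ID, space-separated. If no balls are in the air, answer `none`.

Beat 0 (L): throw ball1 h=1 -> lands@1:R; in-air after throw: [b1@1:R]
Beat 1 (R): throw ball1 h=5 -> lands@6:L; in-air after throw: [b1@6:L]
Beat 4 (L): throw ball2 h=4 -> lands@8:L; in-air after throw: [b1@6:L b2@8:L]
Beat 5 (R): throw ball3 h=2 -> lands@7:R; in-air after throw: [b1@6:L b3@7:R b2@8:L]
Beat 6 (L): throw ball1 h=7 -> lands@13:R; in-air after throw: [b3@7:R b2@8:L b1@13:R]
Beat 7 (R): throw ball3 h=5 -> lands@12:L; in-air after throw: [b2@8:L b3@12:L b1@13:R]

Answer: ball2:lands@8:L ball1:lands@13:R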